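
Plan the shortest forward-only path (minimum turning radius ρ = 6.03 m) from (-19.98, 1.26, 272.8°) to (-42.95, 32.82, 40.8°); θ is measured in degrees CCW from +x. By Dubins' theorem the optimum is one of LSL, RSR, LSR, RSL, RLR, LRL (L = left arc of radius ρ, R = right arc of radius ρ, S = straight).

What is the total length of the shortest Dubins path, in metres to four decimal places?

Let ψ = atan2(Δy, Δx) = atan2(31.56, -22.97) = 126.0479° be the start→goal bearing.
Normalize: d = |goal − start| / ρ = 39.034017/6.03 = 6.473303, α = (θ_start − ψ) mod 360° = 146.7521° = 2.561308 rad, β = (θ_goal − ψ) mod 360° = 274.7521° = 4.795329 rad.
Common terms: sin α = 0.548262, cos α = -0.836306, sin β = -0.996562, cos β = 0.082845, cos(α−β) = -0.615661, d² = 41.903652. Work in radians in the unit-radius frame; every candidate has L = ρ·(t + p + q).
LSL: p² = 2 + d² − 2cos(α−β) + 2d(sin α − sin β) = 65.135212; p = √p² = 8.070639; φ = atan2(cos β − cos α, d + sin α − sin β) = 0.114136 rad; t = (φ − α) mod 2π = 3.836014 rad, q = (β − φ) mod 2π = 4.681193 rad → L = 6.03·(3.836014 + 8.070639 + 4.681193) = 6.03·16.587846 = 100.024709 m
RSR: p² = 2 + d² − 2cos(α−β) + 2d(sin β − sin α) = 25.134738; p = √p² = 5.013456; φ = atan2(cos α − cos β, d − sin α + sin β) = -0.184380 rad; t = (α − φ) mod 2π = 2.745688 rad, q = (φ − β) mod 2π = 1.303476 rad → L = 6.03·(2.745688 + 5.013456 + 1.303476) = 6.03·9.062620 = 54.647596 m
LSR: p² = d² − 2 + 2cos(α−β) + 2d(sin α + sin β) = 32.868363; p = √p² = 5.733094; φ = atan2(−cos α − cos β, d + sin α + sin β) − atan2(−2, p) = 0.460061 rad; t = (φ − α) mod 2π = 4.181939 rad, q = (φ − β) mod 2π = 1.947918 rad → L = 6.03·(4.181939 + 5.733094 + 1.947918) = 6.03·11.862950 = 71.533590 m
RSL: p² = d² − 2 + 2cos(α−β) − 2d(sin α + sin β) = 44.476295; p = √p² = 6.669055; φ = atan2(cos α + cos β, d − sin α − sin β) − atan2(2, p) = -0.399788 rad; t = (α − φ) mod 2π = 2.961095 rad, q = (β − φ) mod 2π = 5.195117 rad → L = 6.03·(2.961095 + 6.669055 + 5.195117) = 6.03·14.825267 = 89.396363 m
RLR: c = (6 − d² + 2cos(α−β) + 2d(sin α − sin β))/8 = -2.141842, |c| > 1 → infeasible
LRL: c = (6 − d² + 2cos(α−β) − 2d(sin α − sin β))/8 = -7.141901, |c| > 1 → infeasible
Shortest: RSR with L = 54.647596 m ≈ 54.6476 m

54.6476 m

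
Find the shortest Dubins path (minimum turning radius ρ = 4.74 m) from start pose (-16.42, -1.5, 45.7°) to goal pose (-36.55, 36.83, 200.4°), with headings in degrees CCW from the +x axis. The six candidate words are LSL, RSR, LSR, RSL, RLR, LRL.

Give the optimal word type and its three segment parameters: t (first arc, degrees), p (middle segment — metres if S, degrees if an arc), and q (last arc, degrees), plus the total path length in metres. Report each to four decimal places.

Let ψ = atan2(Δy, Δx) = atan2(38.33, -20.13) = 117.7074° be the start→goal bearing.
Normalize: d = |goal − start| / ρ = 43.294408/4.74 = 9.133841, α = (θ_start − ψ) mod 360° = 287.9926° = 5.026419 rad, β = (θ_goal − ψ) mod 360° = 82.6926° = 1.443258 rad.
Common terms: sin α = -0.951096, cos α = 0.308894, sin β = 0.991878, cos β = 0.127192, cos(α−β) = -0.904083, d² = 83.427059. Work in radians in the unit-radius frame; every candidate has L = ρ·(t + p + q).
LSL: p² = 2 + d² − 2cos(α−β) + 2d(sin α − sin β) = 51.741585; p = √p² = 7.193162; φ = atan2(cos β − cos α, d + sin α − sin β) = -0.025263 rad; t = (φ − α) mod 2π = 1.231503 rad, q = (β − φ) mod 2π = 1.468522 rad → L = 4.74·(1.231503 + 7.193162 + 1.468522) = 4.74·9.893187 = 46.893705 m
RSR: p² = 2 + d² − 2cos(α−β) + 2d(sin β − sin α) = 122.728864; p = √p² = 11.078306; φ = atan2(cos α − cos β, d − sin α + sin β) = 0.016402 rad; t = (α − φ) mod 2π = 5.010017 rad, q = (φ − β) mod 2π = 4.856329 rad → L = 4.74·(5.010017 + 11.078306 + 4.856329) = 4.74·20.944652 = 99.277652 m
LSR: p² = d² − 2 + 2cos(α−β) + 2d(sin α + sin β) = 80.363882; p = √p² = 8.964590; φ = atan2(−cos α − cos β, d + sin α + sin β) − atan2(−2, p) = 0.172009 rad; t = (φ − α) mod 2π = 1.428775 rad, q = (φ − β) mod 2π = 5.011936 rad → L = 4.74·(1.428775 + 8.964590 + 5.011936) = 4.74·15.405302 = 73.021129 m
RSL: p² = d² − 2 + 2cos(α−β) − 2d(sin α + sin β) = 78.873906; p = √p² = 8.881098; φ = atan2(cos α + cos β, d − sin α − sin β) − atan2(2, p) = -0.173581 rad; t = (α − φ) mod 2π = 5.200000 rad, q = (β − φ) mod 2π = 1.616839 rad → L = 4.74·(5.200000 + 8.881098 + 1.616839) = 4.74·15.697938 = 74.408225 m
RLR: c = (6 − d² + 2cos(α−β) + 2d(sin α − sin β))/8 = -14.341108, |c| > 1 → infeasible
LRL: c = (6 − d² + 2cos(α−β) − 2d(sin α − sin β))/8 = -5.467698, |c| > 1 → infeasible
Shortest: LSL with L = 46.893705 m ≈ 46.8937 m
Convert LSL to answer units (arcs ×180/π): t = 1.231503·180/π = 70.5599°, p = ρ·p = 4.74·7.193162 = 34.0956 m, q = 1.468522·180/π = 84.1401°, L = 46.8937 m.

LSL: t = 70.5599°, p = 34.0956 m, q = 84.1401°, L = 46.8937 m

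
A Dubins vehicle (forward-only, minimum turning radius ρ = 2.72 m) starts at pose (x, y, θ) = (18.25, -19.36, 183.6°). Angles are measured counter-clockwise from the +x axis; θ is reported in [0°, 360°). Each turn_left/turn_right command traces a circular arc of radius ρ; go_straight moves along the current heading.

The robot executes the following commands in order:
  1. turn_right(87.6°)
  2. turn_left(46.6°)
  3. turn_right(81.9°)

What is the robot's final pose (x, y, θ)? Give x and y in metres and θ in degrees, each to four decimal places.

set_pose: (x, y, θ) = (18.2500, -19.3600, 183.6000°), ρ = 2.72
turn_right(87.6°): centre at ρ to the right, rotate −87.6° → (15.3741, -16.9297, 96.0000°)
turn_left(46.6°): centre at ρ to the left, rotate +46.6° → (14.3211, -15.0532, 142.6000°)
turn_right(81.9°): centre at ρ to the right, rotate −81.9° → (13.6011, -11.5613, 60.7000°)

(13.6011, -11.5613, 60.7000°)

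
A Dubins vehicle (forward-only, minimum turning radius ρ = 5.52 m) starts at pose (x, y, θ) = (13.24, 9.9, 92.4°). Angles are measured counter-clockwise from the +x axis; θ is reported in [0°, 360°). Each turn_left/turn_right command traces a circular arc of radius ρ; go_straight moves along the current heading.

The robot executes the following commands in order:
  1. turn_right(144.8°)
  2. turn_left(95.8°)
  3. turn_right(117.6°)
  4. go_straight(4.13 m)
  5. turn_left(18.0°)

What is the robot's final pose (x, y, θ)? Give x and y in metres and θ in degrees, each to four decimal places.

set_pose: (x, y, θ) = (13.2400, 9.9000, 92.4000°), ρ = 5.52
turn_right(144.8°): centre at ρ to the right, rotate −144.8° → (23.1286, 13.4992, -52.4000° ≡ 307.6000°)
turn_left(95.8°): centre at ρ to the left, rotate +95.8° → (31.2948, 12.8565, 403.4000° ≡ 43.4000°)
turn_right(117.6°): centre at ρ to the right, rotate −117.6° → (40.3989, 10.3488, -74.2000° ≡ 285.8000°)
go_straight(4.13): x += 4.13·cos θ, y += 4.13·sin θ → (41.5234, 6.3748, 285.8000°)
turn_left(18.0°): centre at ρ to the left, rotate +18.0° → (42.2479, 4.8070, 303.8000°)

(42.2479, 4.8070, 303.8000°)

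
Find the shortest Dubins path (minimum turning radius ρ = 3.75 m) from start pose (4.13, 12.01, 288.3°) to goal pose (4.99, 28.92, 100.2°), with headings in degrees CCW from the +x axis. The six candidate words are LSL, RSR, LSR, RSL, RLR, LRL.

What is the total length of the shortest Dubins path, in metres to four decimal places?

Let ψ = atan2(Δy, Δx) = atan2(16.91, 0.86) = 87.0886° be the start→goal bearing.
Normalize: d = |goal − start| / ρ = 16.931855/3.75 = 4.515161, α = (θ_start − ψ) mod 360° = 201.2114° = 3.511802 rad, β = (θ_goal − ψ) mod 360° = 13.1114° = 0.228837 rad.
Common terms: sin α = -0.361810, cos α = -0.932252, sin β = 0.226845, cos β = 0.973931, cos(α−β) = -0.990024, d² = 20.386681. Work in radians in the unit-radius frame; every candidate has L = ρ·(t + p + q).
LSL: p² = 2 + d² − 2cos(α−β) + 2d(sin α − sin β) = 19.050979; p = √p² = 4.364743; φ = atan2(cos β − cos α, d + sin α − sin β) = 0.451952 rad; t = (φ − α) mod 2π = 3.223336 rad, q = (β − φ) mod 2π = 6.060070 rad → L = 3.75·(3.223336 + 4.364743 + 6.060070) = 3.75·13.648149 = 51.180559 m
RSR: p² = 2 + d² − 2cos(α−β) + 2d(sin β − sin α) = 29.682477; p = √p² = 5.448163; φ = atan2(cos α − cos β, d − sin α + sin β) = -0.357439 rad; t = (α − φ) mod 2π = 3.869241 rad, q = (φ − β) mod 2π = 5.696909 rad → L = 3.75·(3.869241 + 5.448163 + 5.696909) = 3.75·15.014312 = 56.303671 m
LSR: p² = d² − 2 + 2cos(α−β) + 2d(sin α + sin β) = 15.187856; p = √p² = 3.897160; φ = atan2(−cos α − cos β, d + sin α + sin β) − atan2(−2, p) = 0.464632 rad; t = (φ − α) mod 2π = 3.236016 rad, q = (φ − β) mod 2π = 0.235795 rad → L = 3.75·(3.236016 + 3.897160 + 0.235795) = 3.75·7.368971 = 27.633640 m
RSL: p² = d² − 2 + 2cos(α−β) − 2d(sin α + sin β) = 17.625411; p = √p² = 4.198263; φ = atan2(cos α + cos β, d − sin α − sin β) − atan2(2, p) = -0.435617 rad; t = (α − φ) mod 2π = 3.947419 rad, q = (β − φ) mod 2π = 0.664454 rad → L = 3.75·(3.947419 + 4.198263 + 0.664454) = 3.75·8.810136 = 33.038009 m
RLR: c = (6 − d² + 2cos(α−β) + 2d(sin α − sin β))/8 = -2.710310, |c| > 1 → infeasible
LRL: c = (6 − d² + 2cos(α−β) − 2d(sin α − sin β))/8 = -1.381372, |c| > 1 → infeasible
Shortest: LSR with L = 27.633640 m ≈ 27.6336 m

27.6336 m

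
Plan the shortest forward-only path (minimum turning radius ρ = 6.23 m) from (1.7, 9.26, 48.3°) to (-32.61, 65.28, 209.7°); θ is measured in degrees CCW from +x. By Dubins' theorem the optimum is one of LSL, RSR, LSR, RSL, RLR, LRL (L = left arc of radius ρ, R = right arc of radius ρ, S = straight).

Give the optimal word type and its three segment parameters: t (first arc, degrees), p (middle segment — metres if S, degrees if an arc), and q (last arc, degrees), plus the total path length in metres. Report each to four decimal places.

Let ψ = atan2(Δy, Δx) = atan2(56.02, -34.31) = 121.4858° be the start→goal bearing.
Normalize: d = |goal − start| / ρ = 65.691830/6.23 = 10.544435, α = (θ_start − ψ) mod 360° = 286.8142° = 5.005852 rad, β = (θ_goal − ψ) mod 360° = 88.2142° = 1.539628 rad.
Common terms: sin α = -0.957248, cos α = 0.289269, sin β = 0.999514, cos β = 0.031163, cos(α−β) = -0.947768, d² = 111.185109. Work in radians in the unit-radius frame; every candidate has L = ρ·(t + p + q).
LSL: p² = 2 + d² − 2cos(α−β) + 2d(sin α − sin β) = 73.814743; p = √p² = 8.591551; φ = atan2(cos β − cos α, d + sin α − sin β) = -0.030046 rad; t = (φ − α) mod 2π = 1.247287 rad, q = (β − φ) mod 2π = 1.569675 rad → L = 6.23·(1.247287 + 8.591551 + 1.569675) = 6.23·11.408512 = 71.075030 m
RSR: p² = 2 + d² − 2cos(α−β) + 2d(sin β − sin α) = 156.346547; p = √p² = 12.503861; φ = atan2(cos α − cos β, d − sin α + sin β) = 0.020644 rad; t = (α − φ) mod 2π = 4.985209 rad, q = (φ − β) mod 2π = 4.764201 rad → L = 6.23·(4.985209 + 12.503861 + 4.764201) = 6.23·22.253271 = 138.637875 m
LSR: p² = d² − 2 + 2cos(α−β) + 2d(sin α + sin β) = 108.180925; p = √p² = 10.401006; φ = atan2(−cos α − cos β, d + sin α + sin β) − atan2(−2, p) = 0.159712 rad; t = (φ − α) mod 2π = 1.437045 rad, q = (φ − β) mod 2π = 4.903269 rad → L = 6.23·(1.437045 + 10.401006 + 4.903269) = 6.23·16.741320 = 104.298426 m
RSL: p² = d² − 2 + 2cos(α−β) − 2d(sin α + sin β) = 106.398219; p = √p² = 10.314951; φ = atan2(cos α + cos β, d − sin α − sin β) − atan2(2, p) = -0.161015 rad; t = (α − φ) mod 2π = 5.166868 rad, q = (β − φ) mod 2π = 1.700644 rad → L = 6.23·(5.166868 + 10.314951 + 1.700644) = 6.23·17.182462 = 107.046741 m
RLR: c = (6 − d² + 2cos(α−β) + 2d(sin α − sin β))/8 = -18.543318, |c| > 1 → infeasible
LRL: c = (6 − d² + 2cos(α−β) − 2d(sin α − sin β))/8 = -8.226843, |c| > 1 → infeasible
Shortest: LSL with L = 71.075030 m ≈ 71.0750 m
Convert LSL to answer units (arcs ×180/π): t = 1.247287·180/π = 71.4643°, p = ρ·p = 6.23·8.591551 = 53.5254 m, q = 1.569675·180/π = 89.9357°, L = 71.0750 m.

LSL: t = 71.4643°, p = 53.5254 m, q = 89.9357°, L = 71.0750 m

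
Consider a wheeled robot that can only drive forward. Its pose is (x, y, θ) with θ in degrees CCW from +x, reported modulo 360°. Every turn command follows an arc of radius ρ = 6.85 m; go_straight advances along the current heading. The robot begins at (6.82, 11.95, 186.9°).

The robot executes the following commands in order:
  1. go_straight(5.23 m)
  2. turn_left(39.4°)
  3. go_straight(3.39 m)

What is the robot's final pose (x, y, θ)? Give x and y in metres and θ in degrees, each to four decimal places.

(-4.8436, 6.8030, 226.3000°)

set_pose: (x, y, θ) = (6.8200, 11.9500, 186.9000°), ρ = 6.85
go_straight(5.23): x += 5.23·cos θ, y += 5.23·sin θ → (1.6279, 11.3217, 186.9000°)
turn_left(39.4°): centre at ρ to the left, rotate +39.4° → (-2.5015, 9.2538, 226.3000°)
go_straight(3.39): x += 3.39·cos θ, y += 3.39·sin θ → (-4.8436, 6.8030, 226.3000°)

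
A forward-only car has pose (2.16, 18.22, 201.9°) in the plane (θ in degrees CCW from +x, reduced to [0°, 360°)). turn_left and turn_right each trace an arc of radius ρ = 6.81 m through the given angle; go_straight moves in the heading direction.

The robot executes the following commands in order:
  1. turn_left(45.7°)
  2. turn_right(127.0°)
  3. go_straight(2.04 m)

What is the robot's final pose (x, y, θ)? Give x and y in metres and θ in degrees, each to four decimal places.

(-14.7924, 15.3810, 120.6000°)

set_pose: (x, y, θ) = (2.1600, 18.2200, 201.9000°), ρ = 6.81
turn_left(45.7°): centre at ρ to the left, rotate +45.7° → (-1.5961, 14.4965, 247.6000°)
turn_right(127.0°): centre at ρ to the right, rotate −127.0° → (-13.7539, 13.6250, 120.6000°)
go_straight(2.04): x += 2.04·cos θ, y += 2.04·sin θ → (-14.7924, 15.3810, 120.6000°)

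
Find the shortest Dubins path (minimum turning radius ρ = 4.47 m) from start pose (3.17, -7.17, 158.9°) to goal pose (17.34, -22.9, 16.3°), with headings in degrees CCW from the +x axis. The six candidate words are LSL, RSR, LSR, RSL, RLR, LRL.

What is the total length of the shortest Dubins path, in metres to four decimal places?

33.2029 m

Let ψ = atan2(Δy, Δx) = atan2(-15.73, 14.17) = -47.9866° be the start→goal bearing.
Normalize: d = |goal − start| / ρ = 21.171249/4.47 = 4.736297, α = (θ_start − ψ) mod 360° = 206.8866° = 3.610853 rad, β = (θ_goal − ψ) mod 360° = 64.2866° = 1.122013 rad.
Common terms: sin α = -0.452227, cos α = -0.891903, sin β = 0.900976, cos β = 0.433869, cos(α−β) = -0.794415, d² = 22.432513. Work in radians in the unit-radius frame; every candidate has L = ρ·(t + p + q).
LSL: p² = 2 + d² − 2cos(α−β) + 2d(sin α − sin β) = 13.203003; p = √p² = 3.633594; φ = atan2(cos β − cos α, d + sin α − sin β) = 0.373488 rad; t = (φ − α) mod 2π = 3.045820 rad, q = (β − φ) mod 2π = 0.748525 rad → L = 4.47·(3.045820 + 3.633594 + 0.748525) = 4.47·7.427939 = 33.202889 m
RSR: p² = 2 + d² − 2cos(α−β) + 2d(sin β − sin α) = 38.839682; p = √p² = 6.232149; φ = atan2(cos α − cos β, d − sin α + sin β) = -0.214369 rad; t = (α − φ) mod 2π = 3.825222 rad, q = (φ − β) mod 2π = 4.946803 rad → L = 4.47·(3.825222 + 6.232149 + 4.946803) = 4.47·15.004174 = 67.068657 m
LSR: p² = d² − 2 + 2cos(α−β) + 2d(sin α + sin β) = 23.094503; p = √p² = 4.805674; φ = atan2(−cos α − cos β, d + sin α + sin β) − atan2(−2, p) = 0.482481 rad; t = (φ − α) mod 2π = 3.154813 rad, q = (φ − β) mod 2π = 5.643652 rad → L = 4.47·(3.154813 + 4.805674 + 5.643652) = 4.47·13.604139 = 60.810503 m
RSL: p² = d² − 2 + 2cos(α−β) − 2d(sin α + sin β) = 14.592865; p = √p² = 3.820061; φ = atan2(cos α + cos β, d − sin α − sin β) − atan2(2, p) = -0.588736 rad; t = (α − φ) mod 2π = 4.199589 rad, q = (β − φ) mod 2π = 1.710750 rad → L = 4.47·(4.199589 + 3.820061 + 1.710750) = 4.47·9.730400 = 43.494888 m
RLR: c = (6 − d² + 2cos(α−β) + 2d(sin α − sin β))/8 = -3.854960, |c| > 1 → infeasible
LRL: c = (6 − d² + 2cos(α−β) − 2d(sin α − sin β))/8 = -0.650375; p = 2π − arccos c = 4.004311 rad; φ = atan2(cos β − cos α, d + sin α − sin β) = 0.373488 rad; t = (φ − α + p/2) mod 2π = 5.047976 rad, q = (β − α − t + p) mod 2π = 2.750681 rad → L = 4.47·(5.047976 + 4.004311 + 2.750681) = 4.47·11.802967 = 52.759262 m
Shortest: LSL with L = 33.202889 m ≈ 33.2029 m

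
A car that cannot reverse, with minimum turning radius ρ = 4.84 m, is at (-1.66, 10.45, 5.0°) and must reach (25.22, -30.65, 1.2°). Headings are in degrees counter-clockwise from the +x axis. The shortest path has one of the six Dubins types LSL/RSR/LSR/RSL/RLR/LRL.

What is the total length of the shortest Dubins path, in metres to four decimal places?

51.1487 m

Let ψ = atan2(Δy, Δx) = atan2(-41.10, 26.88) = -56.8147° be the start→goal bearing.
Normalize: d = |goal − start| / ρ = 49.109514/4.84 = 10.146594, α = (θ_start − ψ) mod 360° = 61.8147° = 1.078871 rad, β = (θ_goal − ψ) mod 360° = 58.0147° = 1.012548 rad.
Common terms: sin α = 0.881425, cos α = 0.472324, sin β = 0.848184, cos β = 0.529701, cos(α−β) = 0.997801, d² = 102.953367. Work in radians in the unit-radius frame; every candidate has L = ρ·(t + p + q).
LSL: p² = 2 + d² − 2cos(α−β) + 2d(sin α − sin β) = 103.632322; p = √p² = 10.179996; φ = atan2(cos β − cos α, d + sin α − sin β) = 0.005636 rad; t = (φ − α) mod 2π = 5.209951 rad, q = (β − φ) mod 2π = 1.006912 rad → L = 4.84·(5.209951 + 10.179996 + 1.006912) = 4.84·16.396859 = 79.360797 m
RSR: p² = 2 + d² − 2cos(α−β) + 2d(sin β − sin α) = 102.283206; p = √p² = 10.113516; φ = atan2(cos α − cos β, d − sin α + sin β) = -0.005673 rad; t = (α − φ) mod 2π = 1.084544 rad, q = (φ − β) mod 2π = 5.264964 rad → L = 4.84·(1.084544 + 10.113516 + 5.264964) = 4.84·16.463024 = 79.681035 m
LSR: p² = d² − 2 + 2cos(α−β) + 2d(sin α + sin β) = 138.048254; p = √p² = 11.749394; φ = atan2(−cos α − cos β, d + sin α + sin β) − atan2(−2, p) = 0.084432 rad; t = (φ − α) mod 2π = 5.288747 rad, q = (φ − β) mod 2π = 5.355070 rad → L = 4.84·(5.288747 + 11.749394 + 5.355070) = 4.84·22.393210 = 108.383138 m
RSL: p² = d² − 2 + 2cos(α−β) − 2d(sin α + sin β) = 67.849686; p = √p² = 8.237092; φ = atan2(cos α + cos β, d − sin α − sin β) − atan2(2, p) = -0.119704 rad; t = (α − φ) mod 2π = 1.198575 rad, q = (β − φ) mod 2π = 1.132252 rad → L = 4.84·(1.198575 + 8.237092 + 1.132252) = 4.84·10.567919 = 51.148730 m
RLR: c = (6 − d² + 2cos(α−β) + 2d(sin α − sin β))/8 = -11.785401, |c| > 1 → infeasible
LRL: c = (6 − d² + 2cos(α−β) − 2d(sin α − sin β))/8 = -11.954040, |c| > 1 → infeasible
Shortest: RSL with L = 51.148730 m ≈ 51.1487 m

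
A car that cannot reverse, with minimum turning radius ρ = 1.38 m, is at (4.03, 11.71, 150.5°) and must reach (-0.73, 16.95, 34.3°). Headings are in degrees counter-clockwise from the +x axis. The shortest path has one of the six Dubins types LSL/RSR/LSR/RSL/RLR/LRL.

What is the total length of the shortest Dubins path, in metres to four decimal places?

Let ψ = atan2(Δy, Δx) = atan2(5.24, -4.76) = 132.2519° be the start→goal bearing.
Normalize: d = |goal − start| / ρ = 7.079209/1.38 = 5.129862, α = (θ_start − ψ) mod 360° = 18.2481° = 0.318489 rad, β = (θ_goal − ψ) mod 360° = 262.0481° = 4.573602 rad.
Common terms: sin α = 0.313132, cos α = 0.949710, sin β = -0.990385, cos β = -0.138342, cos(α−β) = -0.441506, d² = 26.315480. Work in radians in the unit-radius frame; every candidate has L = ρ·(t + p + q).
LSL: p² = 2 + d² − 2cos(α−β) + 2d(sin α − sin β) = 42.572212; p = √p² = 6.524738; φ = atan2(cos β − cos α, d + sin α − sin β) = -0.167541 rad; t = (φ − α) mod 2π = 5.797156 rad, q = (β − φ) mod 2π = 4.741143 rad → L = 1.38·(5.797156 + 6.524738 + 4.741143) = 1.38·17.063036 = 23.546990 m
RSR: p² = 2 + d² − 2cos(α−β) + 2d(sin β − sin α) = 15.824772; p = √p² = 3.978036; φ = atan2(cos α − cos β, d − sin α + sin β) = 0.277045 rad; t = (α − φ) mod 2π = 0.041444 rad, q = (φ − β) mod 2π = 1.986629 rad → L = 1.38·(0.041444 + 3.978036 + 1.986629) = 1.38·6.006109 = 8.288430 m
LSR: p² = d² − 2 + 2cos(α−β) + 2d(sin α + sin β) = 16.484046; p = √p² = 4.060055; φ = atan2(−cos α − cos β, d + sin α + sin β) − atan2(−2, p) = 0.277468 rad; t = (φ − α) mod 2π = 6.242164 rad, q = (φ − β) mod 2π = 1.987052 rad → L = 1.38·(6.242164 + 4.060055 + 1.987052) = 1.38·12.289271 = 16.959194 m
RSL: p² = d² − 2 + 2cos(α−β) − 2d(sin α + sin β) = 30.380890; p = √p² = 5.511886; φ = atan2(cos α + cos β, d − sin α − sin β) − atan2(2, p) = -0.209257 rad; t = (α − φ) mod 2π = 0.527747 rad, q = (β − φ) mod 2π = 4.782859 rad → L = 1.38·(0.527747 + 5.511886 + 4.782859) = 1.38·10.822492 = 14.935039 m
RLR: c = (6 − d² + 2cos(α−β) + 2d(sin α − sin β))/8 = -0.978096; p = 2π − arccos c = 3.351278 rad; φ = atan2(cos α − cos β, d − sin α + sin β) = 0.277045 rad; t = (α − φ + p/2) mod 2π = 1.717083 rad, q = (α − β − t + p) mod 2π = 3.662268 rad → L = 1.38·(1.717083 + 3.351278 + 3.662268) = 1.38·8.730629 = 12.048267 m
LRL: c = (6 − d² + 2cos(α−β) − 2d(sin α − sin β))/8 = -4.321526, |c| > 1 → infeasible
Shortest: RSR with L = 8.288430 m ≈ 8.2884 m

8.2884 m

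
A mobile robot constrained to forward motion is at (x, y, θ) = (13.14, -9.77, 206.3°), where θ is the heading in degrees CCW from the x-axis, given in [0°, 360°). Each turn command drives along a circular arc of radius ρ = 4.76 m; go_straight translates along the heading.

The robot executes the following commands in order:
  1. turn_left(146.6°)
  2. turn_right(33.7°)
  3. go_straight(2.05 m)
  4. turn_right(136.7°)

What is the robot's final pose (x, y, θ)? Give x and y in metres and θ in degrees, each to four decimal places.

(15.8318, -29.5793, 182.5000°)

set_pose: (x, y, θ) = (13.1400, -9.7700, 206.3000°), ρ = 4.76
turn_left(146.6°): centre at ρ to the left, rotate +146.6° → (14.6607, -18.7608, 352.9000°)
turn_right(33.7°): centre at ρ to the right, rotate −33.7° → (17.1826, -19.8810, 319.2000°)
go_straight(2.05): x += 2.05·cos θ, y += 2.05·sin θ → (18.7345, -21.2205, 319.2000°)
turn_right(136.7°): centre at ρ to the right, rotate −136.7° → (15.8318, -29.5793, 182.5000°)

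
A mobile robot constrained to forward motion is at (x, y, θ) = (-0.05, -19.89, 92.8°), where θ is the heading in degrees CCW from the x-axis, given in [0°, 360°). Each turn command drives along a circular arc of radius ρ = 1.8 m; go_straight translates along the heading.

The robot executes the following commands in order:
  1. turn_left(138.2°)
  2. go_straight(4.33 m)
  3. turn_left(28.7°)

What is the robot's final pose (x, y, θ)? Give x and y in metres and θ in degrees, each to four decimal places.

(-6.3438, -23.0211, 259.7000°)

set_pose: (x, y, θ) = (-0.0500, -19.8900, 92.8000°), ρ = 1.8
turn_left(138.2°): centre at ρ to the left, rotate +138.2° → (-3.2467, -18.8452, 231.0000°)
go_straight(4.33): x += 4.33·cos θ, y += 4.33·sin θ → (-5.9717, -22.2102, 231.0000°)
turn_left(28.7°): centre at ρ to the left, rotate +28.7° → (-6.3438, -23.0211, 259.7000°)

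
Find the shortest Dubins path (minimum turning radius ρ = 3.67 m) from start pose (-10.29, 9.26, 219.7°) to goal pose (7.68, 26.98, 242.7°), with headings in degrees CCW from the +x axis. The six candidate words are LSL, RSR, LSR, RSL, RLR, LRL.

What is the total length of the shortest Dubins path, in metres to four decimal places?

45.3703 m

Let ψ = atan2(Δy, Δx) = atan2(17.72, 17.97) = 44.5987° be the start→goal bearing.
Normalize: d = |goal − start| / ρ = 25.237260/3.67 = 6.876638, α = (θ_start − ψ) mod 360° = 175.1013° = 3.056095 rad, β = (θ_goal − ψ) mod 360° = 198.1013° = 3.457521 rad.
Common terms: sin α = 0.085394, cos α = -0.996347, sin β = -0.310699, cos β = -0.950508, cos(α−β) = 0.920505, d² = 47.288145. Work in radians in the unit-radius frame; every candidate has L = ρ·(t + p + q).
LSL: p² = 2 + d² − 2cos(α−β) + 2d(sin α − sin β) = 52.894702; p = √p² = 7.272874; φ = atan2(cos β − cos α, d + sin α − sin β) = 0.006303 rad; t = (φ − α) mod 2π = 3.233393 rad, q = (β − φ) mod 2π = 3.451218 rad → L = 3.67·(3.233393 + 7.272874 + 3.451218) = 3.67·13.957485 = 51.223971 m
RSR: p² = 2 + d² − 2cos(α−β) + 2d(sin β − sin α) = 41.999569; p = √p² = 6.480707; φ = atan2(cos α − cos β, d − sin α + sin β) = -0.007073 rad; t = (α − φ) mod 2π = 3.063168 rad, q = (φ − β) mod 2π = 2.818592 rad → L = 3.67·(3.063168 + 6.480707 + 2.818592) = 3.67·12.362467 = 45.370254 m
LSR: p² = d² − 2 + 2cos(α−β) + 2d(sin α + sin β) = 44.030474; p = √p² = 6.635546; φ = atan2(−cos α − cos β, d + sin α + sin β) − atan2(−2, p) = 0.577495 rad; t = (φ − α) mod 2π = 3.804585 rad, q = (φ − β) mod 2π = 3.403159 rad → L = 3.67·(3.804585 + 6.635546 + 3.403159) = 3.67·13.843291 = 50.804878 m
RSL: p² = d² − 2 + 2cos(α−β) − 2d(sin α + sin β) = 50.227836; p = √p² = 7.087160; φ = atan2(cos α + cos β, d − sin α − sin β) − atan2(2, p) = -0.542605 rad; t = (α − φ) mod 2π = 3.598700 rad, q = (β − φ) mod 2π = 4.000126 rad → L = 3.67·(3.598700 + 7.087160 + 4.000126) = 3.67·14.685986 = 53.897568 m
RLR: c = (6 − d² + 2cos(α−β) + 2d(sin α − sin β))/8 = -4.249946, |c| > 1 → infeasible
LRL: c = (6 − d² + 2cos(α−β) − 2d(sin α − sin β))/8 = -5.611838, |c| > 1 → infeasible
Shortest: RSR with L = 45.370254 m ≈ 45.3703 m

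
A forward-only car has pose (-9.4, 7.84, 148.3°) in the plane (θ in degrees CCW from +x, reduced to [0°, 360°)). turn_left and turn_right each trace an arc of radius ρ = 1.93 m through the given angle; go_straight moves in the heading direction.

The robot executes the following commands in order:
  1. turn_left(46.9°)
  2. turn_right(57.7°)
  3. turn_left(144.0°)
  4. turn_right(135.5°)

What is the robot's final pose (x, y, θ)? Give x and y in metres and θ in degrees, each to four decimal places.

set_pose: (x, y, θ) = (-9.4000, 7.8400, 148.3000°), ρ = 1.93
turn_left(46.9°): centre at ρ to the left, rotate +46.9° → (-10.9202, 8.0604, 195.2000°)
turn_right(57.7°): centre at ρ to the right, rotate −57.7° → (-12.7301, 8.5000, 137.5000°)
turn_left(144.0°): centre at ρ to the left, rotate +144.0° → (-15.9252, 6.6922, 281.5000°)
turn_right(135.5°): centre at ρ to the right, rotate −135.5° → (-18.8957, 4.7074, 146.0000°)

(-18.8957, 4.7074, 146.0000°)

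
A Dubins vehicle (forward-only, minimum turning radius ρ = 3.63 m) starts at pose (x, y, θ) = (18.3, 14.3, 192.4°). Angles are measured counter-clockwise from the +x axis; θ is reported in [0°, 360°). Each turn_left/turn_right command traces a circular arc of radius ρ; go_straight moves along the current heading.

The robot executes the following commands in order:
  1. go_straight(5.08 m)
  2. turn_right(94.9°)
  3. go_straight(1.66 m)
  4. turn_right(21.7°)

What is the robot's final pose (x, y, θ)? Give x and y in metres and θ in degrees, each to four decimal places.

(8.8233, 19.2907, 75.8000°)

set_pose: (x, y, θ) = (18.3000, 14.3000, 192.4000°), ρ = 3.63
go_straight(5.08): x += 5.08·cos θ, y += 5.08·sin θ → (13.3385, 13.2091, 192.4000°)
turn_right(94.9°): centre at ρ to the right, rotate −94.9° → (8.9601, 16.2807, 97.5000°)
go_straight(1.66): x += 1.66·cos θ, y += 1.66·sin θ → (8.7434, 17.9265, 97.5000°)
turn_right(21.7°): centre at ρ to the right, rotate −21.7° → (8.8233, 19.2907, 75.8000°)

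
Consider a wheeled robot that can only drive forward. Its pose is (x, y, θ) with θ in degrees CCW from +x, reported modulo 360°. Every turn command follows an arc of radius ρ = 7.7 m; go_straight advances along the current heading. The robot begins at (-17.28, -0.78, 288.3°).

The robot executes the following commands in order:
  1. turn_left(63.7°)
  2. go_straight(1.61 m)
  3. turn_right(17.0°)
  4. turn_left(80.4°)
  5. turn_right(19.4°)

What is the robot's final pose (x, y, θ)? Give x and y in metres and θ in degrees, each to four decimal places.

set_pose: (x, y, θ) = (-17.2800, -0.7800, 288.3000°), ρ = 7.7
turn_left(63.7°): centre at ρ to the left, rotate +63.7° → (-11.0411, -5.9873, 352.0000°)
go_straight(1.61): x += 1.61·cos θ, y += 1.61·sin θ → (-9.4467, -6.2114, 352.0000°)
turn_right(17.0°): centre at ρ to the right, rotate −17.0° → (-7.2642, -6.8579, 335.0000°)
turn_left(80.4°): centre at ρ to the left, rotate +80.4° → (2.3281, -4.2517, 415.4000° ≡ 55.4000°)
turn_right(19.4°): centre at ρ to the right, rotate −19.4° → (4.1403, -2.3947, 36.0000°)

(4.1403, -2.3947, 36.0000°)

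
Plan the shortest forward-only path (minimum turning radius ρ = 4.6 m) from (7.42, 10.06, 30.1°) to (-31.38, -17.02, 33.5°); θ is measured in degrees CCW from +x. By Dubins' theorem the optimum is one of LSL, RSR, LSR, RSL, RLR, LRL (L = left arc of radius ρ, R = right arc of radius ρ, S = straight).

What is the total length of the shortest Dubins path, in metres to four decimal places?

Let ψ = atan2(Δy, Δx) = atan2(-27.08, -38.80) = -145.0873° be the start→goal bearing.
Normalize: d = |goal − start| / ρ = 47.315604/4.6 = 10.286001, α = (θ_start − ψ) mod 360° = 175.1873° = 3.057596 rad, β = (θ_goal − ψ) mod 360° = 178.5873° = 3.116937 rad.
Common terms: sin α = 0.083898, cos α = -0.996474, sin β = 0.024653, cos β = -0.999696, cos(α−β) = 0.998240, d² = 105.801815. Work in radians in the unit-radius frame; every candidate has L = ρ·(t + p + q).
LSL: p² = 2 + d² − 2cos(α−β) + 2d(sin α − sin β) = 107.024122; p = √p² = 10.345246; φ = atan2(cos β − cos α, d + sin α − sin β) = -0.000311 rad; t = (φ − α) mod 2π = 3.225278 rad, q = (β − φ) mod 2π = 3.117249 rad → L = 4.6·(3.225278 + 10.345246 + 3.117249) = 4.6·16.687773 = 76.763755 m
RSR: p² = 2 + d² − 2cos(α−β) + 2d(sin β − sin α) = 104.586548; p = √p² = 10.226756; φ = atan2(cos α − cos β, d − sin α + sin β) = 0.000315 rad; t = (α − φ) mod 2π = 3.057281 rad, q = (φ − β) mod 2π = 3.166563 rad → L = 4.6·(3.057281 + 10.226756 + 3.166563) = 4.6·16.450601 = 75.672763 m
LSR: p² = d² − 2 + 2cos(α−β) + 2d(sin α + sin β) = 108.031406; p = √p² = 10.393816; φ = atan2(−cos α − cos β, d + sin α + sin β) − atan2(−2, p) = 0.379829 rad; t = (φ − α) mod 2π = 3.605418 rad, q = (φ − β) mod 2π = 3.546077 rad → L = 4.6·(3.605418 + 10.393816 + 3.546077) = 4.6·17.545311 = 80.708430 m
RSL: p² = d² − 2 + 2cos(α−β) − 2d(sin α + sin β) = 103.565183; p = √p² = 10.176698; φ = atan2(cos α + cos β, d − sin α − sin β) − atan2(2, p) = -0.387732 rad; t = (α − φ) mod 2π = 3.445328 rad, q = (β − φ) mod 2π = 3.504669 rad → L = 4.6·(3.445328 + 10.176698 + 3.504669) = 4.6·17.126696 = 78.782800 m
RLR: c = (6 − d² + 2cos(α−β) + 2d(sin α − sin β))/8 = -12.073318, |c| > 1 → infeasible
LRL: c = (6 − d² + 2cos(α−β) − 2d(sin α − sin β))/8 = -12.378015, |c| > 1 → infeasible
Shortest: RSR with L = 75.672763 m ≈ 75.6728 m

75.6728 m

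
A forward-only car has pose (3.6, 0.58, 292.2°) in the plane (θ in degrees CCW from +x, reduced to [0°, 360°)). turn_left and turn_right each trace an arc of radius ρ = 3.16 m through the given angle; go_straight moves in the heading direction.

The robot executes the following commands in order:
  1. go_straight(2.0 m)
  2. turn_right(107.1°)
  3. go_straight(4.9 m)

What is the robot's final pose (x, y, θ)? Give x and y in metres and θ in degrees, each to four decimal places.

(-3.1698, -6.0488, 185.1000°)

set_pose: (x, y, θ) = (3.6000, 0.5800, 292.2000°), ρ = 3.16
go_straight(2.0): x += 2.0·cos θ, y += 2.0·sin θ → (4.3557, -1.2717, 292.2000°)
turn_right(107.1°): centre at ρ to the right, rotate −107.1° → (1.7108, -5.6132, 185.1000°)
go_straight(4.9): x += 4.9·cos θ, y += 4.9·sin θ → (-3.1698, -6.0488, 185.1000°)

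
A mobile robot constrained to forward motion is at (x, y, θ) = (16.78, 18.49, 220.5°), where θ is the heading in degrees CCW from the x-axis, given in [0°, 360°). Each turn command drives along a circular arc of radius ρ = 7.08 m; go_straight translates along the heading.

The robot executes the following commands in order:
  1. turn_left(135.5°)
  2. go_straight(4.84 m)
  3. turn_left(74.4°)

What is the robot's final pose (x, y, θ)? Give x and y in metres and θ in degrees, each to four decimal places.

(32.8761, 10.3937, 70.4000°)

set_pose: (x, y, θ) = (16.7800, 18.4900, 220.5000°), ρ = 7.08
turn_left(135.5°): centre at ρ to the left, rotate +135.5° → (20.8842, 6.0436, 356.0000°)
go_straight(4.84): x += 4.84·cos θ, y += 4.84·sin θ → (25.7124, 5.7060, 356.0000°)
turn_left(74.4°): centre at ρ to the left, rotate +74.4° → (32.8761, 10.3937, 430.4000° ≡ 70.4000°)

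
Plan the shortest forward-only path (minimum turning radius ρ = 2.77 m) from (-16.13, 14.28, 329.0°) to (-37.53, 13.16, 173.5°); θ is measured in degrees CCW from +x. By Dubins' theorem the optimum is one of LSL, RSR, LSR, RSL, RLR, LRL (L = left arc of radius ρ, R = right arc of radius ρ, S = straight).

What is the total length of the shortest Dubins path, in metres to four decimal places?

Let ψ = atan2(Δy, Δx) = atan2(-1.12, -21.40) = -177.0041° be the start→goal bearing.
Normalize: d = |goal − start| / ρ = 21.429288/2.77 = 7.736205, α = (θ_start − ψ) mod 360° = 146.0041° = 2.548252 rad, β = (θ_goal − ψ) mod 360° = 350.5041° = 6.117450 rad.
Common terms: sin α = 0.559134, cos α = -0.829077, sin β = -0.164977, cos β = 0.986297, cos(α−β) = -0.909961, d² = 59.848871. Work in radians in the unit-radius frame; every candidate has L = ρ·(t + p + q).
LSL: p² = 2 + d² − 2cos(α−β) + 2d(sin α − sin β) = 74.872542; p = √p² = 8.652892; φ = atan2(cos β − cos α, d + sin α − sin β) = 0.211370 rad; t = (φ − α) mod 2π = 3.946304 rad, q = (β − φ) mod 2π = 5.906080 rad → L = 2.77·(3.946304 + 8.652892 + 5.906080) = 2.77·18.505276 = 51.259614 m
RSR: p² = 2 + d² − 2cos(α−β) + 2d(sin β − sin α) = 52.465045; p = √p² = 7.243276; φ = atan2(cos α − cos β, d − sin α + sin β) = -0.253330 rad; t = (α − φ) mod 2π = 2.801582 rad, q = (φ − β) mod 2π = 6.195591 rad → L = 2.77·(2.801582 + 7.243276 + 6.195591) = 2.77·16.240448 = 44.986041 m
LSR: p² = d² − 2 + 2cos(α−β) + 2d(sin α + sin β) = 62.127499; p = √p² = 7.882100; φ = atan2(−cos α − cos β, d + sin α + sin β) − atan2(−2, p) = 0.229160 rad; t = (φ − α) mod 2π = 3.964094 rad, q = (φ − β) mod 2π = 0.394895 rad → L = 2.77·(3.964094 + 7.882100 + 0.394895) = 2.77·12.241089 = 33.907816 m
RSL: p² = d² − 2 + 2cos(α−β) − 2d(sin α + sin β) = 49.930397; p = √p² = 7.066144; φ = atan2(cos α + cos β, d − sin α − sin β) − atan2(2, p) = -0.254415 rad; t = (α − φ) mod 2π = 2.802667 rad, q = (β − φ) mod 2π = 0.088680 rad → L = 2.77·(2.802667 + 7.066144 + 0.088680) = 2.77·9.957491 = 27.582250 m
RLR: c = (6 − d² + 2cos(α−β) + 2d(sin α − sin β))/8 = -5.558131, |c| > 1 → infeasible
LRL: c = (6 − d² + 2cos(α−β) − 2d(sin α − sin β))/8 = -8.359068, |c| > 1 → infeasible
Shortest: RSL with L = 27.582250 m ≈ 27.5822 m

27.5822 m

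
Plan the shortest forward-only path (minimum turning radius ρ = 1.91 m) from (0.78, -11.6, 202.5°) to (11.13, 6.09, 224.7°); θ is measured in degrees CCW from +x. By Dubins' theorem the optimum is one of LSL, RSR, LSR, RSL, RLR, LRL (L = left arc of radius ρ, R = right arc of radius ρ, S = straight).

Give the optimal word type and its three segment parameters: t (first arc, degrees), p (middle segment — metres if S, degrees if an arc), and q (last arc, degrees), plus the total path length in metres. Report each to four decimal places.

Let ψ = atan2(Δy, Δx) = atan2(17.69, 10.35) = 59.6691° be the start→goal bearing.
Normalize: d = |goal − start| / ρ = 20.495331/1.91 = 10.730540, α = (θ_start − ψ) mod 360° = 142.8309° = 2.492869 rad, β = (θ_goal − ψ) mod 360° = 165.0309° = 2.880332 rad.
Common terms: sin α = 0.604170, cos α = -0.796856, sin β = 0.258298, cos β = -0.966065, cos(α−β) = 0.925871, d² = 115.144486. Work in radians in the unit-radius frame; every candidate has L = ρ·(t + p + q).
LSL: p² = 2 + d² − 2cos(α−β) + 2d(sin α − sin β) = 122.715518; p = √p² = 11.077704; φ = atan2(cos β − cos α, d + sin α − sin β) = -0.015275 rad; t = (φ − α) mod 2π = 3.775041 rad, q = (β − φ) mod 2π = 2.895608 rad → L = 1.91·(3.775041 + 11.077704 + 2.895608) = 1.91·17.748352 = 33.899352 m
RSR: p² = 2 + d² − 2cos(α−β) + 2d(sin β − sin α) = 107.869972; p = √p² = 10.386047; φ = atan2(cos α − cos β, d − sin α + sin β) = 0.016293 rad; t = (α − φ) mod 2π = 2.476577 rad, q = (φ − β) mod 2π = 3.419146 rad → L = 1.91·(2.476577 + 10.386047 + 3.419146) = 1.91·16.281769 = 31.098179 m
LSR: p² = d² − 2 + 2cos(α−β) + 2d(sin α + sin β) = 133.505717; p = √p² = 11.554467; φ = atan2(−cos α − cos β, d + sin α + sin β) − atan2(−2, p) = 0.322306 rad; t = (φ − α) mod 2π = 4.112622 rad, q = (φ − β) mod 2π = 3.725159 rad → L = 1.91·(4.112622 + 11.554467 + 3.725159) = 1.91·19.392249 = 37.039196 m
RSL: p² = d² − 2 + 2cos(α−β) − 2d(sin α + sin β) = 96.486737; p = √p² = 9.822766; φ = atan2(cos α + cos β, d − sin α − sin β) − atan2(2, p) = -0.377647 rad; t = (α − φ) mod 2π = 2.870516 rad, q = (β − φ) mod 2π = 3.257979 rad → L = 1.91·(2.870516 + 9.822766 + 3.257979) = 1.91·15.951262 = 30.466910 m
RLR: c = (6 − d² + 2cos(α−β) + 2d(sin α − sin β))/8 = -12.483747, |c| > 1 → infeasible
LRL: c = (6 − d² + 2cos(α−β) − 2d(sin α − sin β))/8 = -14.339440, |c| > 1 → infeasible
Shortest: RSL with L = 30.466910 m ≈ 30.4669 m
Convert RSL to answer units (arcs ×180/π): t = 2.870516·180/π = 164.4685°, p = ρ·p = 1.91·9.822766 = 18.7615 m, q = 3.257979·180/π = 186.6685°, L = 30.4669 m.

RSL: t = 164.4685°, p = 18.7615 m, q = 186.6685°, L = 30.4669 m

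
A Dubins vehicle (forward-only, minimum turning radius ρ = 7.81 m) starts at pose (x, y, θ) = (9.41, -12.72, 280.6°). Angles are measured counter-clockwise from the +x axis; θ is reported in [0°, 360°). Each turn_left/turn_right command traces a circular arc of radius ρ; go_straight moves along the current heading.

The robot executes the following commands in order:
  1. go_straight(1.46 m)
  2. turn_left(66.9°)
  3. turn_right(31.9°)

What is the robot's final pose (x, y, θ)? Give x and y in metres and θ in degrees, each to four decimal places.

(19.4389, -22.3881, 315.6000°)

set_pose: (x, y, θ) = (9.4100, -12.7200, 280.6000°), ρ = 7.81
go_straight(1.46): x += 1.46·cos θ, y += 1.46·sin θ → (9.6786, -14.1551, 280.6000°)
turn_left(66.9°): centre at ρ to the left, rotate +66.9° → (15.6649, -20.3433, 347.5000°)
turn_right(31.9°): centre at ρ to the right, rotate −31.9° → (19.4389, -22.3881, 315.6000°)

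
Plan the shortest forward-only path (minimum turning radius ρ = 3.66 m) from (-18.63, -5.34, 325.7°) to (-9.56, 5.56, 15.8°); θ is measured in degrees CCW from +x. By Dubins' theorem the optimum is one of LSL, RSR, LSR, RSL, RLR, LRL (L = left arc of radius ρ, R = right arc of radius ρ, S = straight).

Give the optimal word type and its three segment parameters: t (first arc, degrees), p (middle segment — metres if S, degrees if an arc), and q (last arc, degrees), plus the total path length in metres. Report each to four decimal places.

Let ψ = atan2(Δy, Δx) = atan2(10.90, 9.07) = 50.2358° be the start→goal bearing.
Normalize: d = |goal − start| / ρ = 14.180088/3.66 = 3.874341, α = (θ_start − ψ) mod 360° = 275.4642° = 4.807757 rad, β = (θ_goal − ψ) mod 360° = 325.5642° = 5.682167 rad.
Common terms: sin α = -0.995456, cos α = 0.095223, sin β = -0.565483, cos β = 0.824760, cos(α−β) = 0.641450, d² = 15.010518. Work in radians in the unit-radius frame; every candidate has L = ρ·(t + p + q).
LSL: p² = 2 + d² − 2cos(α−β) + 2d(sin α − sin β) = 12.395893; p = √p² = 3.520780; φ = atan2(cos β − cos α, d + sin α − sin β) = 0.208721 rad; t = (φ − α) mod 2π = 1.684149 rad, q = (β − φ) mod 2π = 5.473446 rad → L = 3.66·(1.684149 + 3.520780 + 5.473446) = 3.66·10.678375 = 39.082854 m
RSR: p² = 2 + d² − 2cos(α−β) + 2d(sin β − sin α) = 19.059345; p = √p² = 4.365701; φ = atan2(cos α − cos β, d − sin α + sin β) = -0.167894 rad; t = (α − φ) mod 2π = 4.975651 rad, q = (φ − β) mod 2π = 0.433124 rad → L = 3.66·(4.975651 + 4.365701 + 0.433124) = 3.66·9.774476 = 35.774583 m
LSR: p² = d² − 2 + 2cos(α−β) + 2d(sin α + sin β) = 2.198201; p = √p² = 1.482633; φ = atan2(−cos α − cos β, d + sin α + sin β) − atan2(−2, p) = 0.554375 rad; t = (φ − α) mod 2π = 2.029803 rad, q = (φ − β) mod 2π = 1.155393 rad → L = 3.66·(2.029803 + 1.482633 + 1.155393) = 3.66·4.667830 = 17.084256 m
RSL: p² = d² − 2 + 2cos(α−β) − 2d(sin α + sin β) = 26.388635; p = √p² = 5.136987; φ = atan2(cos α + cos β, d − sin α − sin β) − atan2(2, p) = -0.203605 rad; t = (α − φ) mod 2π = 5.011362 rad, q = (β − φ) mod 2π = 5.885772 rad → L = 3.66·(5.011362 + 5.136987 + 5.885772) = 3.66·16.034121 = 58.684882 m
RLR: c = (6 − d² + 2cos(α−β) + 2d(sin α − sin β))/8 = -1.382418, |c| > 1 → infeasible
LRL: c = (6 − d² + 2cos(α−β) − 2d(sin α − sin β))/8 = -0.549487; p = 2π − arccos c = 4.130639 rad; φ = atan2(cos β − cos α, d + sin α − sin β) = 0.208721 rad; t = (φ − α + p/2) mod 2π = 3.749469 rad, q = (β − α − t + p) mod 2π = 1.255580 rad → L = 3.66·(3.749469 + 4.130639 + 1.255580) = 3.66·9.135689 = 33.436620 m
Shortest: LSR with L = 17.084256 m ≈ 17.0843 m
Convert LSR to answer units (arcs ×180/π): t = 2.029803·180/π = 116.2992°, p = ρ·p = 3.66·1.482633 = 5.4264 m, q = 1.155393·180/π = 66.1992°, L = 17.0843 m.

LSR: t = 116.2992°, p = 5.4264 m, q = 66.1992°, L = 17.0843 m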